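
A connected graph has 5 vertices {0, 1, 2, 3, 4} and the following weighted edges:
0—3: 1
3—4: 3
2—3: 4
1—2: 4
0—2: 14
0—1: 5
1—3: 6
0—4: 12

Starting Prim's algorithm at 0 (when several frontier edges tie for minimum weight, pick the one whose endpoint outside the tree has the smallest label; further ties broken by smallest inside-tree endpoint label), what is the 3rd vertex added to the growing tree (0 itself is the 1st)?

4

Grow the tree from 0 using Prim:
Step 1: cheapest edge leaving the tree is 0—3 (1); add 3.
Step 2: cheapest edge leaving the tree is 3—4 (3); add 4.
Step 3: cheapest edge leaving the tree is 2—3 (4); add 2.
Step 4: cheapest edge leaving the tree is 1—2 (4); add 1.
Vertex order: 0, 3, 4, 2, 1. The 3rd vertex is 4.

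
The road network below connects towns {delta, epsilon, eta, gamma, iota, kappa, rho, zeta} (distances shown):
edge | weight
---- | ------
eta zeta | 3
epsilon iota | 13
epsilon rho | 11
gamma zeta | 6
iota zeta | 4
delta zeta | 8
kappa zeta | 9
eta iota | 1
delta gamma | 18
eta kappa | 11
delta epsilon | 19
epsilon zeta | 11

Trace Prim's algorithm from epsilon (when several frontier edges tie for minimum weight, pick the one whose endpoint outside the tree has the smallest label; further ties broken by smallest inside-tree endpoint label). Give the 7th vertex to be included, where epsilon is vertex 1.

Prim's algorithm from epsilon:
Step 1: cheapest edge leaving the tree is epsilon rho (11); add rho.
Step 2: cheapest edge leaving the tree is epsilon zeta (11); add zeta.
Step 3: cheapest edge leaving the tree is eta zeta (3); add eta.
Step 4: cheapest edge leaving the tree is eta iota (1); add iota.
Step 5: cheapest edge leaving the tree is gamma zeta (6); add gamma.
Step 6: cheapest edge leaving the tree is delta zeta (8); add delta.
Step 7: cheapest edge leaving the tree is kappa zeta (9); add kappa.
Vertex order: epsilon, rho, zeta, eta, iota, gamma, delta, kappa. The 7th vertex is delta.

delta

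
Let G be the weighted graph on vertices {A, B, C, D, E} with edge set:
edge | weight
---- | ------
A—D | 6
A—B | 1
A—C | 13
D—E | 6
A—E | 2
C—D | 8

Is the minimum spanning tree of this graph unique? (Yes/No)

No

Kruskal's algorithm — process edges by increasing weight (ties by edge label):
A—B (1): add — endpoints in different components.
A—E (2): add — endpoints in different components.
A—D (6): add — endpoints in different components.
D—E (6): skip — D and E already connected.
C—D (8): add — endpoints in different components.
Non-tree edge D—E has weight 6, equal to the heaviest edge on its tree cycle — swapping gives another MST of the same weight. Not unique.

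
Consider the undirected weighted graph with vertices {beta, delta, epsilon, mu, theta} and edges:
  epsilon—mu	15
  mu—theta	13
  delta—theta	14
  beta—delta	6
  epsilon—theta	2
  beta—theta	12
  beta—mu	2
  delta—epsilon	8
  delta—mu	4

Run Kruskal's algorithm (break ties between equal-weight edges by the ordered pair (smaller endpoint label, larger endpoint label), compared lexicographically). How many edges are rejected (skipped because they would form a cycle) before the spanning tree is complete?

Kruskal: consider edges lightest-first.
beta—mu (2): add — endpoints in different components.
epsilon—theta (2): add — endpoints in different components.
delta—mu (4): add — endpoints in different components.
beta—delta (6): skip — beta and delta already connected.
delta—epsilon (8): add — endpoints in different components.
Edges rejected before the tree was complete: 1.

1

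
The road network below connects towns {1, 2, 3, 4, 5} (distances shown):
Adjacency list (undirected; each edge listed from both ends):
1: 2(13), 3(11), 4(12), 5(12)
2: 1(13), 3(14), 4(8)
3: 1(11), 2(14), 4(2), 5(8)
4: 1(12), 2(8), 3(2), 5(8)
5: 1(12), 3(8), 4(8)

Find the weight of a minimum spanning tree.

Prim's algorithm from 3:
Step 1: cheapest edge leaving the tree is 3 4 (2); add 4.
Step 2: cheapest edge leaving the tree is 2 4 (8); add 2.
Step 3: cheapest edge leaving the tree is 3 5 (8); add 5.
Step 4: cheapest edge leaving the tree is 1 3 (11); add 1.
MST edges: 3 4, 2 4, 3 5, 1 3; total weight 2+8+8+11 = 29.

29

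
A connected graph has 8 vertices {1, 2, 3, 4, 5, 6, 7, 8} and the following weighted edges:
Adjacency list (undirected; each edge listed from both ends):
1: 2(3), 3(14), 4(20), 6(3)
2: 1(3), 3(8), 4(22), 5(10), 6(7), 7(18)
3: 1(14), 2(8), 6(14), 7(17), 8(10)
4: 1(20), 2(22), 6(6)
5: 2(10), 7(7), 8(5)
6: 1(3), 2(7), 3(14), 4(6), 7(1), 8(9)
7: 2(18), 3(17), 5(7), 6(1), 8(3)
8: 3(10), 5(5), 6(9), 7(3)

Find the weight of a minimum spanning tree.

29

Kruskal: consider edges lightest-first.
6-7 (1): add — endpoints in different components.
1-2 (3): add — endpoints in different components.
1-6 (3): add — endpoints in different components.
7-8 (3): add — endpoints in different components.
5-8 (5): add — endpoints in different components.
4-6 (6): add — endpoints in different components.
2-6 (7): skip — 2 and 6 already connected.
5-7 (7): skip — 5 and 7 already connected.
2-3 (8): add — endpoints in different components.
MST edges: 6-7, 1-2, 1-6, 7-8, 5-8, 4-6, 2-3; total weight 1+3+3+3+5+6+8 = 29.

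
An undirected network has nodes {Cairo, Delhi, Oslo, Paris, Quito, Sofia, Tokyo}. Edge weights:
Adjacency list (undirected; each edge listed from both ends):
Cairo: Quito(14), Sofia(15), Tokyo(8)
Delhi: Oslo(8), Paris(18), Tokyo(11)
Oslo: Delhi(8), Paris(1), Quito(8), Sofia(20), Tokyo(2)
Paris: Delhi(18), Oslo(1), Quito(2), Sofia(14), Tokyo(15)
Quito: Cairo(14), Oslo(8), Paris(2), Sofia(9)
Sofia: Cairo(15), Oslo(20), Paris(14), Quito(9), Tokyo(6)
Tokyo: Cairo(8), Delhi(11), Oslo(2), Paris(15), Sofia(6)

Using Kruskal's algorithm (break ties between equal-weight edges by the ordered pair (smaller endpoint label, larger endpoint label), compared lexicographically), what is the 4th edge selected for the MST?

Sort edges by weight, then run Kruskal:
Oslo Paris (1): add — endpoints in different components.
Oslo Tokyo (2): add — endpoints in different components.
Paris Quito (2): add — endpoints in different components.
Sofia Tokyo (6): add — endpoints in different components.
Cairo Tokyo (8): add — endpoints in different components.
Delhi Oslo (8): add — endpoints in different components.
The 4th edge added is Sofia Tokyo.

Sofia-Tokyo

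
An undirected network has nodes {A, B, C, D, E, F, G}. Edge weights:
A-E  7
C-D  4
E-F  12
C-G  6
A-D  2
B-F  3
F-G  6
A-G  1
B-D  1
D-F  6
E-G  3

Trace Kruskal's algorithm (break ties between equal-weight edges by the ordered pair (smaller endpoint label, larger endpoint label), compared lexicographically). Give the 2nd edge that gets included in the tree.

B-D

Kruskal: consider edges lightest-first.
A-G (1): add — endpoints in different components.
B-D (1): add — endpoints in different components.
A-D (2): add — endpoints in different components.
B-F (3): add — endpoints in different components.
E-G (3): add — endpoints in different components.
C-D (4): add — endpoints in different components.
The 2nd edge added is B-D.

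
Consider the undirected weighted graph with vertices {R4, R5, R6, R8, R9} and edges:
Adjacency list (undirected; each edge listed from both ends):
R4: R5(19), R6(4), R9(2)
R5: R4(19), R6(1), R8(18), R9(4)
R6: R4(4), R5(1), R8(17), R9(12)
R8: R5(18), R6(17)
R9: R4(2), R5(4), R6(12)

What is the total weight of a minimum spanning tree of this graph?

24

Grow the tree from R9 using Prim:
Step 1: cheapest edge leaving the tree is R4—R9 (2); add R4.
Step 2: cheapest edge leaving the tree is R5—R9 (4); add R5.
Step 3: cheapest edge leaving the tree is R5—R6 (1); add R6.
Step 4: cheapest edge leaving the tree is R6—R8 (17); add R8.
MST edges: R4—R9, R5—R9, R5—R6, R6—R8; total weight 2+4+1+17 = 24.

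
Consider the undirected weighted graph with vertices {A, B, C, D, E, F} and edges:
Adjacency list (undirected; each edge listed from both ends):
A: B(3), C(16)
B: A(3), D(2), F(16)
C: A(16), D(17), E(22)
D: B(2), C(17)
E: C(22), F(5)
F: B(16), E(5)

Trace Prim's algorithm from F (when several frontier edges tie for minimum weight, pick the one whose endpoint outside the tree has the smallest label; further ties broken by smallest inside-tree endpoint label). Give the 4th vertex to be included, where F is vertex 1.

Grow the tree from F using Prim:
Step 1: cheapest edge leaving the tree is E-F (5); add E.
Step 2: cheapest edge leaving the tree is B-F (16); add B.
Step 3: cheapest edge leaving the tree is B-D (2); add D.
Step 4: cheapest edge leaving the tree is A-B (3); add A.
Step 5: cheapest edge leaving the tree is A-C (16); add C.
Vertex order: F, E, B, D, A, C. The 4th vertex is D.

D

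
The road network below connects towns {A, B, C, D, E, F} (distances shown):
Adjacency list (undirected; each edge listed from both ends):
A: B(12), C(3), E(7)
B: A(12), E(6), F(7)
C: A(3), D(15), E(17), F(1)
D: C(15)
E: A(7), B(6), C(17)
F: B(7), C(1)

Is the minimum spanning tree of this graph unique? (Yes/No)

No

Sort edges by weight, then run Kruskal:
C–F (1): add. Components now {A} {B} {C,F} {D} {E}
A–C (3): add. Components now {A,C,F} {B} {D} {E}
B–E (6): add. Components now {A,C,F} {B,E} {D}
A–E (7): add. Components now {A,B,C,E,F} {D}
B–F (7): skip — B and F already connected.
A–B (12): skip — A and B already connected.
C–D (15): add. Components now {A,B,C,D,E,F}
Non-tree edge B–F has weight 7, equal to the heaviest edge on its tree cycle — swapping gives another MST of the same weight. Not unique.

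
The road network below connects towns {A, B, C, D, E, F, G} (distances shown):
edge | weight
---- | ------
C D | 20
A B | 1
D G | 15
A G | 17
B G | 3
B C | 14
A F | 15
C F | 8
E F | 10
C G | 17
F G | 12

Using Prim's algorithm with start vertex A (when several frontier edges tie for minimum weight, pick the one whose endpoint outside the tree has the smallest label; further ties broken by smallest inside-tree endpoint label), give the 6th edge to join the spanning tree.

D-G

Prim's algorithm from A:
Step 1: cheapest edge leaving the tree is A B (1); add B.
Step 2: cheapest edge leaving the tree is B G (3); add G.
Step 3: cheapest edge leaving the tree is F G (12); add F.
Step 4: cheapest edge leaving the tree is C F (8); add C.
Step 5: cheapest edge leaving the tree is E F (10); add E.
Step 6: cheapest edge leaving the tree is D G (15); add D.
The 6th edge added is D G.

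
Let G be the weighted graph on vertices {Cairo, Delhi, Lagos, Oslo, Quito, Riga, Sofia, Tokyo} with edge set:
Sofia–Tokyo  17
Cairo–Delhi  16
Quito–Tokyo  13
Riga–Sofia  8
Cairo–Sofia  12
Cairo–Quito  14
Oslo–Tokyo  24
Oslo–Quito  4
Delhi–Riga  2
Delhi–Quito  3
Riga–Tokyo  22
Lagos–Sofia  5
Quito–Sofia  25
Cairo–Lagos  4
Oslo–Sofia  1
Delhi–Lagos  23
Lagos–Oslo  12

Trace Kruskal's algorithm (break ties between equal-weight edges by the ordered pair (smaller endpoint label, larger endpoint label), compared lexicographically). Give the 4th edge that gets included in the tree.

Kruskal: consider edges lightest-first.
Oslo–Sofia (1): add — endpoints in different components.
Delhi–Riga (2): add — endpoints in different components.
Delhi–Quito (3): add — endpoints in different components.
Cairo–Lagos (4): add — endpoints in different components.
Oslo–Quito (4): add — endpoints in different components.
Lagos–Sofia (5): add — endpoints in different components.
Riga–Sofia (8): skip — Riga and Sofia already connected.
Cairo–Sofia (12): skip — Sofia and Cairo already connected.
Lagos–Oslo (12): skip — Oslo and Lagos already connected.
Quito–Tokyo (13): add — endpoints in different components.
The 4th edge added is Cairo–Lagos.

Cairo-Lagos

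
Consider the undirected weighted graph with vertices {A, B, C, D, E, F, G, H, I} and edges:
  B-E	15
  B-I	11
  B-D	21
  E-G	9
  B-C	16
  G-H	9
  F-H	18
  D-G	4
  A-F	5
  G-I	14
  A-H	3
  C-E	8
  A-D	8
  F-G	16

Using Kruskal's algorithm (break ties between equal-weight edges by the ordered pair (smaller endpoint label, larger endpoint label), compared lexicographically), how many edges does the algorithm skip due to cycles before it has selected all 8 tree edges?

1

Sort edges by weight, then run Kruskal:
A-H (3): add — endpoints in different components.
D-G (4): add — endpoints in different components.
A-F (5): add — endpoints in different components.
A-D (8): add — endpoints in different components.
C-E (8): add — endpoints in different components.
E-G (9): add — endpoints in different components.
G-H (9): skip — G and H already connected.
B-I (11): add — endpoints in different components.
G-I (14): add — endpoints in different components.
Edges rejected before the tree was complete: 1.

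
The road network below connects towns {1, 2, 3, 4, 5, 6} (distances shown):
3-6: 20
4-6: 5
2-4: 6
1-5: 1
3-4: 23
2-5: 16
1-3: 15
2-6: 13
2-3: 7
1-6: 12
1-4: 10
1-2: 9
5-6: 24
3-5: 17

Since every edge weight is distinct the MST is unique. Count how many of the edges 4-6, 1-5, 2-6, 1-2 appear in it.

Kruskal's algorithm — process edges by increasing weight (ties by edge label):
1-5 (1): add. Components now {1,5} {2} {3} {4} {6}
4-6 (5): add. Components now {1,5} {2} {3} {4,6}
2-4 (6): add. Components now {1,5} {2,4,6} {3}
2-3 (7): add. Components now {1,5} {2,3,4,6}
1-2 (9): add. Components now {1,2,3,4,5,6}
MST edge set: {1-5, 4-6, 2-4, 2-3, 1-2}.
Of the listed edges, {4-6, 1-5, 1-2} are in the MST → 3.

3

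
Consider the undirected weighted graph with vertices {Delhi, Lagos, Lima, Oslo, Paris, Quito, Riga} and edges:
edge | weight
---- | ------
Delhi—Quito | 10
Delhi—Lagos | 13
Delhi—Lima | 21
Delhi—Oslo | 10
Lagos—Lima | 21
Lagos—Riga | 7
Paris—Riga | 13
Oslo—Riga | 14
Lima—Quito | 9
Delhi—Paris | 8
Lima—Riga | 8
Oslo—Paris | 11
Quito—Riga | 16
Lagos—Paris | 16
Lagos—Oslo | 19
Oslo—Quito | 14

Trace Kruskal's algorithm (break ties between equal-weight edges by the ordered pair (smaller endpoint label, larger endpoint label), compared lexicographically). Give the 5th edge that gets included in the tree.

Delhi-Oslo

Kruskal: consider edges lightest-first.
Lagos—Riga (7): add — endpoints in different components.
Delhi—Paris (8): add — endpoints in different components.
Lima—Riga (8): add — endpoints in different components.
Lima—Quito (9): add — endpoints in different components.
Delhi—Oslo (10): add — endpoints in different components.
Delhi—Quito (10): add — endpoints in different components.
The 5th edge added is Delhi—Oslo.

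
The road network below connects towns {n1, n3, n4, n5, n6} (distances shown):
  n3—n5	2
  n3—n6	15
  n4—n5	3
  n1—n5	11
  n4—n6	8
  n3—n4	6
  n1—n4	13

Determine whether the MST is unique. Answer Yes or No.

Kruskal: consider edges lightest-first.
n3—n5 (2): add — endpoints in different components.
n4—n5 (3): add — endpoints in different components.
n3—n4 (6): skip — n3 and n4 already connected.
n4—n6 (8): add — endpoints in different components.
n1—n5 (11): add — endpoints in different components.
Every non-tree edge has weight strictly greater than the heaviest edge on the tree path between its endpoints, so the MST is unique.

Yes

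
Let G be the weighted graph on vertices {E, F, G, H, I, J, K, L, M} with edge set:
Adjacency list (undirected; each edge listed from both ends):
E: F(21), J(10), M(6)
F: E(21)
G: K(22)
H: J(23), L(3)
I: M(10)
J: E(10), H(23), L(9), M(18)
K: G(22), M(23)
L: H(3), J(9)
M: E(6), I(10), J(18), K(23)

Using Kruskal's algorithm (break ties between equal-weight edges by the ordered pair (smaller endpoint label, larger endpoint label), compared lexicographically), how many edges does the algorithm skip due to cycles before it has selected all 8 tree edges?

2

Sort edges by weight, then run Kruskal:
H—L (3): add — endpoints in different components.
E—M (6): add — endpoints in different components.
J—L (9): add — endpoints in different components.
E—J (10): add — endpoints in different components.
I—M (10): add — endpoints in different components.
J—M (18): skip — J and M already connected.
E—F (21): add — endpoints in different components.
G—K (22): add — endpoints in different components.
H—J (23): skip — H and J already connected.
K—M (23): add — endpoints in different components.
Edges rejected before the tree was complete: 2.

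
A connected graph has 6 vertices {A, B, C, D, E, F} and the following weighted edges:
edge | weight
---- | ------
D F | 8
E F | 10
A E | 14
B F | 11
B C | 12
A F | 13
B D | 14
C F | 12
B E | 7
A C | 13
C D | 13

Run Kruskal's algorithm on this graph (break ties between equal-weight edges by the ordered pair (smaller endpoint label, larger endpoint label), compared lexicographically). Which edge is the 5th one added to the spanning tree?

Kruskal's algorithm — process edges by increasing weight (ties by edge label):
B E (7): add. Components now {A} {B,E} {C} {D} {F}
D F (8): add. Components now {A} {B,E} {C} {D,F}
E F (10): add. Components now {A} {B,D,E,F} {C}
B F (11): skip — B and F already connected.
B C (12): add. Components now {A} {B,C,D,E,F}
C F (12): skip — C and F already connected.
A C (13): add. Components now {A,B,C,D,E,F}
The 5th edge added is A C.

A-C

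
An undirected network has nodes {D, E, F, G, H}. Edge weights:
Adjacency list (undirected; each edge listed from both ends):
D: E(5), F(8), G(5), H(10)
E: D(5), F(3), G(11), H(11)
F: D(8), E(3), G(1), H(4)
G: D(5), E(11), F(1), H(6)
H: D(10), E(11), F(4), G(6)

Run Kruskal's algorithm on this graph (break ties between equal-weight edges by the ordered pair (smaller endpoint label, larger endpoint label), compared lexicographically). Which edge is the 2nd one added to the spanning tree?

E-F

Kruskal's algorithm — process edges by increasing weight (ties by edge label):
F—G (1): add. Components now {D} {E} {F,G} {H}
E—F (3): add. Components now {D} {E,F,G} {H}
F—H (4): add. Components now {D} {E,F,G,H}
D—E (5): add. Components now {D,E,F,G,H}
The 2nd edge added is E—F.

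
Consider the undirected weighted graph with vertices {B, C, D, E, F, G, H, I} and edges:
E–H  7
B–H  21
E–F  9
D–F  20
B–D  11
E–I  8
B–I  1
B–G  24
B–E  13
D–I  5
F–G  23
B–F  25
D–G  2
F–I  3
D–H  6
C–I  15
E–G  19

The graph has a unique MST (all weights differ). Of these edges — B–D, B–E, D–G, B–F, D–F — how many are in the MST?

1

Kruskal's algorithm — process edges by increasing weight (ties by edge label):
B–I (1): add — endpoints in different components.
D–G (2): add — endpoints in different components.
F–I (3): add — endpoints in different components.
D–I (5): add — endpoints in different components.
D–H (6): add — endpoints in different components.
E–H (7): add — endpoints in different components.
E–I (8): skip — E and I already connected.
E–F (9): skip — E and F already connected.
B–D (11): skip — B and D already connected.
B–E (13): skip — B and E already connected.
C–I (15): add — endpoints in different components.
MST edge set: {B–I, D–G, F–I, D–I, D–H, E–H, C–I}.
Of the listed edges, {D–G} are in the MST → 1.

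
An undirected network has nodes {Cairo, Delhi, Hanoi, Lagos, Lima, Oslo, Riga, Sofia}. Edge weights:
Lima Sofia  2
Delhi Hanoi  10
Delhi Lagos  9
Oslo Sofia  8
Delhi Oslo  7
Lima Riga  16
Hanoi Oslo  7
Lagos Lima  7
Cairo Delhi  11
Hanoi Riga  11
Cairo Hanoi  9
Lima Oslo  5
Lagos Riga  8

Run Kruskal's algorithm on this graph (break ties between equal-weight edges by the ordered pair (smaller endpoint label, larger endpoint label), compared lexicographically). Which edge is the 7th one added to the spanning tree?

Cairo-Hanoi

Sort edges by weight, then run Kruskal:
Lima Sofia (2): add — endpoints in different components.
Lima Oslo (5): add — endpoints in different components.
Delhi Oslo (7): add — endpoints in different components.
Hanoi Oslo (7): add — endpoints in different components.
Lagos Lima (7): add — endpoints in different components.
Lagos Riga (8): add — endpoints in different components.
Oslo Sofia (8): skip — Oslo and Sofia already connected.
Cairo Hanoi (9): add — endpoints in different components.
The 7th edge added is Cairo Hanoi.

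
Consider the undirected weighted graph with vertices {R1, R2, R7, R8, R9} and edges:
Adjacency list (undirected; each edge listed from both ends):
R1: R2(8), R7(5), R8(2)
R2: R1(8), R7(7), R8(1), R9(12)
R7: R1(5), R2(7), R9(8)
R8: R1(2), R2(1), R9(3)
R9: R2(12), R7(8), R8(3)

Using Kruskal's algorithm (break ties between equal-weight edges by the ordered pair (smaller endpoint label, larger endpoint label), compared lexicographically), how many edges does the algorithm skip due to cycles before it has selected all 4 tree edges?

0

Sort edges by weight, then run Kruskal:
R2–R8 (1): add — endpoints in different components.
R1–R8 (2): add — endpoints in different components.
R8–R9 (3): add — endpoints in different components.
R1–R7 (5): add — endpoints in different components.
Edges rejected before the tree was complete: 0.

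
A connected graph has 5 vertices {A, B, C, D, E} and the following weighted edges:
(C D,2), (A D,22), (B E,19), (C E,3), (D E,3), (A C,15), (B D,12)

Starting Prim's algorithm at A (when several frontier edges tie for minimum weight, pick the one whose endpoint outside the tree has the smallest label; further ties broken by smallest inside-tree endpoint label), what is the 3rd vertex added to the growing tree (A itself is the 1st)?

D

Grow the tree from A using Prim:
Step 1: cheapest edge leaving the tree is A C (15); add C.
Step 2: cheapest edge leaving the tree is C D (2); add D.
Step 3: cheapest edge leaving the tree is C E (3); add E.
Step 4: cheapest edge leaving the tree is B D (12); add B.
Vertex order: A, C, D, E, B. The 3rd vertex is D.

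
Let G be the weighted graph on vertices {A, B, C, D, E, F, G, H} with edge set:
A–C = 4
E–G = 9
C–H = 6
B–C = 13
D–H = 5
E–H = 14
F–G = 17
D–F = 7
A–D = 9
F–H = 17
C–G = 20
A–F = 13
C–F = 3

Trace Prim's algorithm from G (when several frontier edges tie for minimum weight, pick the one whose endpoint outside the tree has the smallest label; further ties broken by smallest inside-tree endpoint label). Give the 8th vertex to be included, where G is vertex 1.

B

Prim, starting at G.
Step 1: frontier [E–G 9, F–G 17, C–G 20] → take E–G (9); add E.
Step 2: frontier [E–H 14, F–G 17, C–G 20] → take E–H (14); add H.
Step 3: frontier [F–G 17, C–G 20, D–H 5, C–H 6, F–H 17] → take D–H (5); add D.
Step 4: frontier [D–F 7, A–D 9, F–G 17, C–G 20, C–H 6, F–H 17] → take C–H (6); add C.
Step 5: frontier [C–F 3, A–C 4, B–C 13, D–F 7, A–D 9, F–G 17, F–H 17] → take C–F (3); add F.
Step 6: frontier [A–C 4, B–C 13, A–D 9, A–F 13] → take A–C (4); add A.
Step 7: frontier [B–C 13] → take B–C (13); add B.
Vertex order: G, E, H, D, C, F, A, B. The 8th vertex is B.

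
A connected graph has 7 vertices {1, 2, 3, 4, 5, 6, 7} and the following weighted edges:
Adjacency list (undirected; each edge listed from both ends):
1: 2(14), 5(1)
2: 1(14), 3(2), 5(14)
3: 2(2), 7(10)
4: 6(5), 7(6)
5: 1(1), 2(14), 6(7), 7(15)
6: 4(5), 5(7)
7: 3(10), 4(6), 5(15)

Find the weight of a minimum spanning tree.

31

Grow the tree from 5 using Prim:
Step 1: frontier [1—5 1, 5—6 7, 2—5 14, 5—7 15] → take 1—5 (1); add 1.
Step 2: frontier [1—2 14, 5—6 7, 2—5 14, 5—7 15] → take 5—6 (7); add 6.
Step 3: frontier [1—2 14, 2—5 14, 5—7 15, 4—6 5] → take 4—6 (5); add 4.
Step 4: frontier [1—2 14, 4—7 6, 2—5 14, 5—7 15] → take 4—7 (6); add 7.
Step 5: frontier [1—2 14, 2—5 14, 3—7 10] → take 3—7 (10); add 3.
Step 6: frontier [1—2 14, 2—3 2, 2—5 14] → take 2—3 (2); add 2.
MST edges: 1—5, 5—6, 4—6, 4—7, 3—7, 2—3; total weight 1+7+5+6+10+2 = 31.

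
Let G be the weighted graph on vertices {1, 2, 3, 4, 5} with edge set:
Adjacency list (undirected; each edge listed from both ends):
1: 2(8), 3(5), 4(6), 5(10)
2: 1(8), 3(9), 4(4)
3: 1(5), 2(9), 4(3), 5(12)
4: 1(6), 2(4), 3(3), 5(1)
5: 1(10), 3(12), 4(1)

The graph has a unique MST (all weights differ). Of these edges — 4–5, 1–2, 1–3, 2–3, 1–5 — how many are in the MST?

2

Kruskal: consider edges lightest-first.
4–5 (1): add. Components now {1} {2} {3} {4,5}
3–4 (3): add. Components now {1} {2} {3,4,5}
2–4 (4): add. Components now {1} {2,3,4,5}
1–3 (5): add. Components now {1,2,3,4,5}
MST edge set: {4–5, 3–4, 2–4, 1–3}.
Of the listed edges, {4–5, 1–3} are in the MST → 2.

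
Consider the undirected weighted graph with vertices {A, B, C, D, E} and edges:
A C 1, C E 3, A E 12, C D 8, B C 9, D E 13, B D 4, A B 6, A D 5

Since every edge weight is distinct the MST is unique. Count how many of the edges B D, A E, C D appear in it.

1

Kruskal's algorithm — process edges by increasing weight (ties by edge label):
A C (1): add — endpoints in different components.
C E (3): add — endpoints in different components.
B D (4): add — endpoints in different components.
A D (5): add — endpoints in different components.
MST edge set: {A C, C E, B D, A D}.
Of the listed edges, {B D} are in the MST → 1.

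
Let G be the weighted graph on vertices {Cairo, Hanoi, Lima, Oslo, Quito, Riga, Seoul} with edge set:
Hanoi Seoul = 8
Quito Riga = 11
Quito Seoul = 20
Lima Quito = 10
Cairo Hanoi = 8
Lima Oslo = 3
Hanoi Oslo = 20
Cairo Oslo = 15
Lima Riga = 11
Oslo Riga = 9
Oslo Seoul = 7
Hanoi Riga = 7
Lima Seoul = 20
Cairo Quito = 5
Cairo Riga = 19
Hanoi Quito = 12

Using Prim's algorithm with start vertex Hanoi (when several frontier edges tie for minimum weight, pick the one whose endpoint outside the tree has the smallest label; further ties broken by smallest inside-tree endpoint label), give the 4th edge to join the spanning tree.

Prim, starting at Hanoi.
Step 1: cheapest edge leaving the tree is Hanoi Riga (7); add Riga.
Step 2: cheapest edge leaving the tree is Cairo Hanoi (8); add Cairo.
Step 3: cheapest edge leaving the tree is Cairo Quito (5); add Quito.
Step 4: cheapest edge leaving the tree is Hanoi Seoul (8); add Seoul.
Step 5: cheapest edge leaving the tree is Oslo Seoul (7); add Oslo.
Step 6: cheapest edge leaving the tree is Lima Oslo (3); add Lima.
The 4th edge added is Hanoi Seoul.

Hanoi-Seoul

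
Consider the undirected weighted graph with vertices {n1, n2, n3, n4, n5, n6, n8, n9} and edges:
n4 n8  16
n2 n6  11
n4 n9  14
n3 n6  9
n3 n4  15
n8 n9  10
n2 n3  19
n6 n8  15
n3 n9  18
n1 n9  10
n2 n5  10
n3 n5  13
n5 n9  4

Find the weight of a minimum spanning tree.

68

Prim, starting at n9.
Step 1: cheapest edge leaving the tree is n5 n9 (4); add n5.
Step 2: cheapest edge leaving the tree is n1 n9 (10); add n1.
Step 3: cheapest edge leaving the tree is n2 n5 (10); add n2.
Step 4: cheapest edge leaving the tree is n8 n9 (10); add n8.
Step 5: cheapest edge leaving the tree is n2 n6 (11); add n6.
Step 6: cheapest edge leaving the tree is n3 n6 (9); add n3.
Step 7: cheapest edge leaving the tree is n4 n9 (14); add n4.
MST edges: n5 n9, n1 n9, n2 n5, n8 n9, n2 n6, n3 n6, n4 n9; total weight 4+10+10+10+11+9+14 = 68.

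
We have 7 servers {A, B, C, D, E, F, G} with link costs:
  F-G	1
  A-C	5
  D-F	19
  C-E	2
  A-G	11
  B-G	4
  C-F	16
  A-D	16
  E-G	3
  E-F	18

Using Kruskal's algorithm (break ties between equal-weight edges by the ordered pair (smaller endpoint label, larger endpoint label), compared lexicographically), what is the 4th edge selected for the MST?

Kruskal's algorithm — process edges by increasing weight (ties by edge label):
F-G (1): add — endpoints in different components.
C-E (2): add — endpoints in different components.
E-G (3): add — endpoints in different components.
B-G (4): add — endpoints in different components.
A-C (5): add — endpoints in different components.
A-G (11): skip — A and G already connected.
A-D (16): add — endpoints in different components.
The 4th edge added is B-G.

B-G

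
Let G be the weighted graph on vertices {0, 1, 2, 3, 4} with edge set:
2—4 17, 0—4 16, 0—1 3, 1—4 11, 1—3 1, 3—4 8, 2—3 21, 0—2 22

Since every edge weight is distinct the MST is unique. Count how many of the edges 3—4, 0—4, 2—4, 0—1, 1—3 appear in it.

Kruskal: consider edges lightest-first.
1—3 (1): add — endpoints in different components.
0—1 (3): add — endpoints in different components.
3—4 (8): add — endpoints in different components.
1—4 (11): skip — 1 and 4 already connected.
0—4 (16): skip — 0 and 4 already connected.
2—4 (17): add — endpoints in different components.
MST edge set: {1—3, 0—1, 3—4, 2—4}.
Of the listed edges, {3—4, 2—4, 0—1, 1—3} are in the MST → 4.

4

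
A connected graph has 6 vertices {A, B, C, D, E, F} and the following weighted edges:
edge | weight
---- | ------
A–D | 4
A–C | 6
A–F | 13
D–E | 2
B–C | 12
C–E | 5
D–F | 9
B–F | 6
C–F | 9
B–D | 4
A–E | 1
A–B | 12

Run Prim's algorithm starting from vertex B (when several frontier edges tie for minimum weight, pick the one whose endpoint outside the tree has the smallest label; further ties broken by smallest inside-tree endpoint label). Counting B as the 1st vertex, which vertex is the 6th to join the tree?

Prim, starting at B.
Step 1: frontier [B–D 4, B–F 6, A–B 12, B–C 12] → take B–D (4); add D.
Step 2: frontier [B–F 6, A–B 12, B–C 12, D–E 2, A–D 4, D–F 9] → take D–E (2); add E.
Step 3: frontier [B–F 6, A–B 12, B–C 12, A–D 4, D–F 9, A–E 1, C–E 5] → take A–E (1); add A.
Step 4: frontier [A–C 6, A–F 13, B–F 6, B–C 12, D–F 9, C–E 5] → take C–E (5); add C.
Step 5: frontier [A–F 13, B–F 6, C–F 9, D–F 9] → take B–F (6); add F.
Vertex order: B, D, E, A, C, F. The 6th vertex is F.

F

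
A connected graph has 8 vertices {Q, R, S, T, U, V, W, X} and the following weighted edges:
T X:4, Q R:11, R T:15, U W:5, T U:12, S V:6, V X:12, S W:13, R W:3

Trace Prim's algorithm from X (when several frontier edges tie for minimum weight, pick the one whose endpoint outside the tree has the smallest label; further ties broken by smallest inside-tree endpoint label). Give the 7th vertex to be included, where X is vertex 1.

V

Prim, starting at X.
Step 1: cheapest edge leaving the tree is T X (4); add T.
Step 2: cheapest edge leaving the tree is T U (12); add U.
Step 3: cheapest edge leaving the tree is U W (5); add W.
Step 4: cheapest edge leaving the tree is R W (3); add R.
Step 5: cheapest edge leaving the tree is Q R (11); add Q.
Step 6: cheapest edge leaving the tree is V X (12); add V.
Step 7: cheapest edge leaving the tree is S V (6); add S.
Vertex order: X, T, U, W, R, Q, V, S. The 7th vertex is V.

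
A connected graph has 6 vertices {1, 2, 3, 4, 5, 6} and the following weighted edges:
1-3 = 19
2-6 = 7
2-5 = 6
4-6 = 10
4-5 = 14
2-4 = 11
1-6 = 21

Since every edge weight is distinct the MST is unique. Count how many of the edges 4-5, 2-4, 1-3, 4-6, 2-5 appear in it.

Sort edges by weight, then run Kruskal:
2-5 (6): add — endpoints in different components.
2-6 (7): add — endpoints in different components.
4-6 (10): add — endpoints in different components.
2-4 (11): skip — 2 and 4 already connected.
4-5 (14): skip — 4 and 5 already connected.
1-3 (19): add — endpoints in different components.
1-6 (21): add — endpoints in different components.
MST edge set: {2-5, 2-6, 4-6, 1-3, 1-6}.
Of the listed edges, {1-3, 4-6, 2-5} are in the MST → 3.

3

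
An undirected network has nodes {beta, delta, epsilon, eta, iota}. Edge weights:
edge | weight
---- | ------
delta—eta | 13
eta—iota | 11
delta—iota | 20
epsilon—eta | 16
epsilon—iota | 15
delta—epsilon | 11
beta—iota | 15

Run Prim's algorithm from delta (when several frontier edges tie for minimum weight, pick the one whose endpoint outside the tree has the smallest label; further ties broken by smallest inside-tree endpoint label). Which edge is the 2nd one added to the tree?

Grow the tree from delta using Prim:
Step 1: cheapest edge leaving the tree is delta—epsilon (11); add epsilon.
Step 2: cheapest edge leaving the tree is delta—eta (13); add eta.
Step 3: cheapest edge leaving the tree is eta—iota (11); add iota.
Step 4: cheapest edge leaving the tree is beta—iota (15); add beta.
The 2nd edge added is delta—eta.

delta-eta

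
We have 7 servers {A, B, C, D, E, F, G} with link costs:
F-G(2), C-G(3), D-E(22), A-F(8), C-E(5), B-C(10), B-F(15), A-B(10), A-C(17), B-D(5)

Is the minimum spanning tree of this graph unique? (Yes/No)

Kruskal's algorithm — process edges by increasing weight (ties by edge label):
F-G (2): add — endpoints in different components.
C-G (3): add — endpoints in different components.
B-D (5): add — endpoints in different components.
C-E (5): add — endpoints in different components.
A-F (8): add — endpoints in different components.
A-B (10): add — endpoints in different components.
Non-tree edge B-C has weight 10, equal to the heaviest edge on its tree cycle — swapping gives another MST of the same weight. Not unique.

No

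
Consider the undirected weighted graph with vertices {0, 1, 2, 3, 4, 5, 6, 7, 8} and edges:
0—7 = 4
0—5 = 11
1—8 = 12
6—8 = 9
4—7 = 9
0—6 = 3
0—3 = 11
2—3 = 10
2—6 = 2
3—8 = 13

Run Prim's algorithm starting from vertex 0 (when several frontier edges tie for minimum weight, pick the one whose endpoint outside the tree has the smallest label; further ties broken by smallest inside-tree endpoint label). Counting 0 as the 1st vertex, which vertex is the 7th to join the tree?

Prim's algorithm from 0:
Step 1: cheapest edge leaving the tree is 0—6 (3); add 6.
Step 2: cheapest edge leaving the tree is 2—6 (2); add 2.
Step 3: cheapest edge leaving the tree is 0—7 (4); add 7.
Step 4: cheapest edge leaving the tree is 4—7 (9); add 4.
Step 5: cheapest edge leaving the tree is 6—8 (9); add 8.
Step 6: cheapest edge leaving the tree is 2—3 (10); add 3.
Step 7: cheapest edge leaving the tree is 0—5 (11); add 5.
Step 8: cheapest edge leaving the tree is 1—8 (12); add 1.
Vertex order: 0, 6, 2, 7, 4, 8, 3, 5, 1. The 7th vertex is 3.

3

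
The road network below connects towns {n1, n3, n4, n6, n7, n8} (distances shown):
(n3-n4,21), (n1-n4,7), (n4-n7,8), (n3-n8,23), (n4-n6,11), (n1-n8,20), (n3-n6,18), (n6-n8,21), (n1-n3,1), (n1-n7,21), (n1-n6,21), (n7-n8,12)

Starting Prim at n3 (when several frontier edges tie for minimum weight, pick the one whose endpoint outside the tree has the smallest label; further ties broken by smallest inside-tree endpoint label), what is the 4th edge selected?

Prim's algorithm from n3:
Step 1: frontier [n1-n3 1, n3-n6 18, n3-n4 21, n3-n8 23] → take n1-n3 (1); add n1.
Step 2: frontier [n1-n4 7, n1-n8 20, n1-n6 21, n1-n7 21, n3-n6 18, n3-n4 21, n3-n8 23] → take n1-n4 (7); add n4.
Step 3: frontier [n1-n8 20, n1-n6 21, n1-n7 21, n3-n6 18, n3-n8 23, n4-n7 8, n4-n6 11] → take n4-n7 (8); add n7.
Step 4: frontier [n1-n8 20, n1-n6 21, n3-n6 18, n3-n8 23, n4-n6 11, n7-n8 12] → take n4-n6 (11); add n6.
Step 5: frontier [n1-n8 20, n3-n8 23, n6-n8 21, n7-n8 12] → take n7-n8 (12); add n8.
The 4th edge added is n4-n6.

n4-n6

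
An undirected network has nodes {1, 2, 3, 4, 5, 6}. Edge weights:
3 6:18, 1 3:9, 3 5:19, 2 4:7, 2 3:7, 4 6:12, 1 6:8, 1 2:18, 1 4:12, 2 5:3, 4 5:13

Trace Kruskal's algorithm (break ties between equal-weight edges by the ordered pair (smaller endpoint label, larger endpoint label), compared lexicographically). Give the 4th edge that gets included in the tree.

Sort edges by weight, then run Kruskal:
2 5 (3): add. Components now {1} {2,5} {3} {4} {6}
2 3 (7): add. Components now {1} {2,3,5} {4} {6}
2 4 (7): add. Components now {1} {2,3,4,5} {6}
1 6 (8): add. Components now {1,6} {2,3,4,5}
1 3 (9): add. Components now {1,2,3,4,5,6}
The 4th edge added is 1 6.

1-6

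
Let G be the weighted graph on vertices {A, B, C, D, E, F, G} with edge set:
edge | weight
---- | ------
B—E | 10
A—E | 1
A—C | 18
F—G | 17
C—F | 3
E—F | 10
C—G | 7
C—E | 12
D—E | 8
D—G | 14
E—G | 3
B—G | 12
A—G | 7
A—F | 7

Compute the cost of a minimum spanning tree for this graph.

32

Kruskal: consider edges lightest-first.
A—E (1): add. Components now {A,E} {B} {C} {D} {F} {G}
C—F (3): add. Components now {A,E} {B} {C,F} {D} {G}
E—G (3): add. Components now {A,E,G} {B} {C,F} {D}
A—F (7): add. Components now {A,C,E,F,G} {B} {D}
A—G (7): skip — A and G already connected.
C—G (7): skip — C and G already connected.
D—E (8): add. Components now {A,C,D,E,F,G} {B}
B—E (10): add. Components now {A,B,C,D,E,F,G}
MST edges: A—E, C—F, E—G, A—F, D—E, B—E; total weight 1+3+3+7+8+10 = 32.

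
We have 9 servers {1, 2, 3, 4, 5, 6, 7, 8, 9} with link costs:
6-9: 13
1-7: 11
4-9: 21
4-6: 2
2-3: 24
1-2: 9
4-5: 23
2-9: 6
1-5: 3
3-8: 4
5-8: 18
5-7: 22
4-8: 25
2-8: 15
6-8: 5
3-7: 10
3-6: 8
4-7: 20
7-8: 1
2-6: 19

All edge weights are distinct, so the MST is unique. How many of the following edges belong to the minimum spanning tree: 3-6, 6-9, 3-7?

Kruskal: consider edges lightest-first.
7-8 (1): add — endpoints in different components.
4-6 (2): add — endpoints in different components.
1-5 (3): add — endpoints in different components.
3-8 (4): add — endpoints in different components.
6-8 (5): add — endpoints in different components.
2-9 (6): add — endpoints in different components.
3-6 (8): skip — 3 and 6 already connected.
1-2 (9): add — endpoints in different components.
3-7 (10): skip — 3 and 7 already connected.
1-7 (11): add — endpoints in different components.
MST edge set: {7-8, 4-6, 1-5, 3-8, 6-8, 2-9, 1-2, 1-7}.
Of the listed edges, {} are in the MST → 0.

0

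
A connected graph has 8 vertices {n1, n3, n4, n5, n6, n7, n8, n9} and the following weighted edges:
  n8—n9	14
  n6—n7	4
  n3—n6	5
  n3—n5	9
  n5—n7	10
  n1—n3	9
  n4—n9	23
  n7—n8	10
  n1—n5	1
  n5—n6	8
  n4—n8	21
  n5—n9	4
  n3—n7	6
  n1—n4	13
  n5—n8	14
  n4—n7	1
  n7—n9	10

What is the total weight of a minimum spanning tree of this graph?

33

Kruskal's algorithm — process edges by increasing weight (ties by edge label):
n1—n5 (1): add — endpoints in different components.
n4—n7 (1): add — endpoints in different components.
n5—n9 (4): add — endpoints in different components.
n6—n7 (4): add — endpoints in different components.
n3—n6 (5): add — endpoints in different components.
n3—n7 (6): skip — n7 and n3 already connected.
n5—n6 (8): add — endpoints in different components.
n1—n3 (9): skip — n3 and n1 already connected.
n3—n5 (9): skip — n5 and n3 already connected.
n5—n7 (10): skip — n7 and n5 already connected.
n7—n8 (10): add — endpoints in different components.
MST edges: n1—n5, n4—n7, n5—n9, n6—n7, n3—n6, n5—n6, n7—n8; total weight 1+1+4+4+5+8+10 = 33.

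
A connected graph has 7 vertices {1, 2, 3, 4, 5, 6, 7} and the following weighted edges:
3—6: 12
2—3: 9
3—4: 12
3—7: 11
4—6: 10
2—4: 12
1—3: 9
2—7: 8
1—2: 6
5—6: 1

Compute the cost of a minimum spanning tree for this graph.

Kruskal's algorithm — process edges by increasing weight (ties by edge label):
5—6 (1): add. Components now {1} {2} {3} {4} {5,6} {7}
1—2 (6): add. Components now {1,2} {3} {4} {5,6} {7}
2—7 (8): add. Components now {1,2,7} {3} {4} {5,6}
1—3 (9): add. Components now {1,2,3,7} {4} {5,6}
2—3 (9): skip — 2 and 3 already connected.
4—6 (10): add. Components now {1,2,3,7} {4,5,6}
3—7 (11): skip — 3 and 7 already connected.
2—4 (12): add. Components now {1,2,3,4,5,6,7}
MST edges: 5—6, 1—2, 2—7, 1—3, 4—6, 2—4; total weight 1+6+8+9+10+12 = 46.

46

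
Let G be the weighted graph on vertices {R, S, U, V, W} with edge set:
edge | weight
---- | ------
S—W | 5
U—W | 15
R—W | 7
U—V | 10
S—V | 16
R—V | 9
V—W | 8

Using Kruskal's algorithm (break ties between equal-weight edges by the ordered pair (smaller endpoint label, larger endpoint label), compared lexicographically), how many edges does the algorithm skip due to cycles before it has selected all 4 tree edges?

1

Sort edges by weight, then run Kruskal:
S—W (5): add. Components now {S,W} {R} {U} {V}
R—W (7): add. Components now {R,S,W} {U} {V}
V—W (8): add. Components now {R,S,V,W} {U}
R—V (9): skip — R and V already connected.
U—V (10): add. Components now {R,S,U,V,W}
Edges rejected before the tree was complete: 1.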